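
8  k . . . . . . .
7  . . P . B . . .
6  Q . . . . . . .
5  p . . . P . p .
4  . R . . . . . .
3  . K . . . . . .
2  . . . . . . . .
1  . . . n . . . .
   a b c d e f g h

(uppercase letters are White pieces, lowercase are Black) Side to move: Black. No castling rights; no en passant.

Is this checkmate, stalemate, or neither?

checkmate

Black to move; black king on a8.
In check: yes, from the white queen on a6.
King squares — a7: attacked by Qa6; b7: attacked by Rb4; b8: attacked by Rb4.
Legal moves for Black: none.
In check with no legal moves → checkmate.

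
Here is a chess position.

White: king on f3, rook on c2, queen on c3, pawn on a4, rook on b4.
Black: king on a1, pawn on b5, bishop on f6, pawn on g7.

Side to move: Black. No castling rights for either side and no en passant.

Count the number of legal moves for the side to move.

1

Black to move; king on a1.
In check: yes, from the white queen on c3.
Legal moves: Bxc3.
Count: 1.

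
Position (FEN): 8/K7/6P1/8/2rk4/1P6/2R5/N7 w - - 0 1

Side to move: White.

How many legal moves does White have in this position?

White to move; king on a7.
In check: no.
Legal moves: Kb8, Ka8, Kb7, Kb6, Ka6, Rxc4+, Rc3, Rh2, Rg2, Rf2, Re2, Rd2+, Rb2, Ra2, Rc1, bxc4, g7, b4.
Count: 18.

18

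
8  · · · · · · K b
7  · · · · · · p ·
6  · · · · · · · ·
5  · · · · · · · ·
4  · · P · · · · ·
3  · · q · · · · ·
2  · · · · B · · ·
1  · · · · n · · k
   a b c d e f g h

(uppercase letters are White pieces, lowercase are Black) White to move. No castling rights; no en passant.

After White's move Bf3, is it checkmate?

no

After Bf3: black king on h1; in check: yes, from the white bishop on f3.
Black has 5 legal replies: Kh2, Kg1, Qxf3, Nxf3, Ng2.
In check but a legal move exists → not checkmate.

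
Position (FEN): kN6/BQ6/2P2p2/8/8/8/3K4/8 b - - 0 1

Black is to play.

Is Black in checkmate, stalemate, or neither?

Black to move; black king on a8.
In check: yes, from the white queen on b7.
King squares — a7: attacked by Qb7; b7: attacked by Pc6; b8: attacked by Ba7.
Legal moves for Black: none.
In check with no legal moves → checkmate.

checkmate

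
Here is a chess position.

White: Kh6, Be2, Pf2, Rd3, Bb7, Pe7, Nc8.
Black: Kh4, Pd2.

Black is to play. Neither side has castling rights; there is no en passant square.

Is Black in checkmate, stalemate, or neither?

Black to move; black king on h4.
In check: no.
Legal moves for Black: d1=Q, d1=R, d1=B, d1=N.
Black has 4 legal moves and is not in check → neither.

neither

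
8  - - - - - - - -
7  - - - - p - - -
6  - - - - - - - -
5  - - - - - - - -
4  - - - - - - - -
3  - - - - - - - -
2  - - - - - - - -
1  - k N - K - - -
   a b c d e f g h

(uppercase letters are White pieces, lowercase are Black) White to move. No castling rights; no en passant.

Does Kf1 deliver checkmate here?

After Kf1: black king on b1; in check: no.
Black is not in check, so this cannot be checkmate.

no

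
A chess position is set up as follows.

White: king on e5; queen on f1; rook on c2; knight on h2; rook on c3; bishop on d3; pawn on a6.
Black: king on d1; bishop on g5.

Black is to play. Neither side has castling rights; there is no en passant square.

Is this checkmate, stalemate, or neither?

checkmate

Black to move; black king on d1.
In check: yes, from the white queen on f1.
King squares — c1: attacked by Qf1; e1: attacked by Qf1; c2: attacked by Rc3; d2: attacked by Rc2; e2: attacked by Qf1.
Legal moves for Black: none.
In check with no legal moves → checkmate.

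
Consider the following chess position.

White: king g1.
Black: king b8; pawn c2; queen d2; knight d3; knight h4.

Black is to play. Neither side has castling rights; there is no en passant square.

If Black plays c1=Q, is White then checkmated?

After c1=Q: white king on g1; in check: yes, from the black queen on c1.
King squares — f1: attacked by Qc1; h1: attacked by Qc1; f2: attacked by Qd2; g2: attacked by Qd2; h2: attacked by Qd2.
White has no legal moves → checkmate.

yes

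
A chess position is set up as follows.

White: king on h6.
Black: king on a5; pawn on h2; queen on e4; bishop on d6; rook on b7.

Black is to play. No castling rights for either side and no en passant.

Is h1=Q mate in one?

no

After h1=Q: white king on h6; in check: yes, from the black queen on h1.
White has 1 legal reply: Kg5.
In check but a legal move exists → not checkmate.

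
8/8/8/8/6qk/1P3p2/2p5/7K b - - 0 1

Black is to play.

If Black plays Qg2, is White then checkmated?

yes

After Qg2: white king on h1; in check: yes, from the black queen on g2.
King squares — g1: attacked by Qg2; g2: attacked by Pf3; h2: attacked by Qg2.
White has no legal moves → checkmate.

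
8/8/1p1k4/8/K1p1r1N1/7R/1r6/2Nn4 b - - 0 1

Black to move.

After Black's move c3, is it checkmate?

no

After c3: white king on a4; in check: yes, from the black rook on e4.
White has 1 legal reply: Ka3.
In check but a legal move exists → not checkmate.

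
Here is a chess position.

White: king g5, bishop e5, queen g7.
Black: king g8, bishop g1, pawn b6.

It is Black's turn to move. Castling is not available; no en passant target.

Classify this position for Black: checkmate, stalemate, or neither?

Black to move; black king on g8.
In check: yes, from the white queen on g7.
King squares — f7: attacked by Qg7; g7: attacked by Be5; h7: attacked by Qg7; f8: attacked by Qg7; h8: attacked by Qg7.
Legal moves for Black: none.
In check with no legal moves → checkmate.

checkmate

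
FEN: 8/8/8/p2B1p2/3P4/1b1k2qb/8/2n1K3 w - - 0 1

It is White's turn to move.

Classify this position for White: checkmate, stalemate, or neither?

checkmate

White to move; white king on e1.
In check: yes, from the black queen on g3.
King squares — d1: attacked by Bb3; f1: attacked by Bh3; d2: attacked by Kd3; e2: attacked by Nc1; f2: attacked by Qg3.
Legal moves for White: none.
In check with no legal moves → checkmate.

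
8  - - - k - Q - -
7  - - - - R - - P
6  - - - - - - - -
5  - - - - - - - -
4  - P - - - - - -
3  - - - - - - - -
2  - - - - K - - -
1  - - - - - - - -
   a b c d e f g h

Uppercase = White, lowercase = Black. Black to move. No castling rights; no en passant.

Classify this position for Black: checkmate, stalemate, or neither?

Black to move; black king on d8.
In check: yes, from the white queen on f8.
King squares — c7: attacked by Re7; d7: attacked by Re7; e7: attacked by Qf8; c8: attacked by Qf8; e8: attacked by Re7.
Legal moves for Black: none.
In check with no legal moves → checkmate.

checkmate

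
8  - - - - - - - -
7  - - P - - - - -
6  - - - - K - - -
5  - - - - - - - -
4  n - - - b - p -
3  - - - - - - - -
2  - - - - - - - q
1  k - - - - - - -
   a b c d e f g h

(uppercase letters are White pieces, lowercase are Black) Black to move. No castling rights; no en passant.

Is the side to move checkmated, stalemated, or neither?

neither

Black to move; black king on a1.
In check: no.
Legal moves for Black include: Ba8, Bh7, Bb7, Bg6, Bc6, Bf5+, Bd5+, Bf3, Bd3, Bg2, Bc2, Bh1, Bb1, Nb6, Nc5+, Nc3, Nb2, Qh8, ... (list truncated; more exist).
Black has legal moves and is not in check → neither.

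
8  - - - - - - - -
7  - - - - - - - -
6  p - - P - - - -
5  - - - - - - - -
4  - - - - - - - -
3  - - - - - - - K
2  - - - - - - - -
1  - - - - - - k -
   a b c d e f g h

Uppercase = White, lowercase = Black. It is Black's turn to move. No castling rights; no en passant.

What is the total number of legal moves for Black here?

Black to move; king on g1.
In check: no.
Legal moves: Kf2, Kh1, Kf1, a5.
Count: 4.

4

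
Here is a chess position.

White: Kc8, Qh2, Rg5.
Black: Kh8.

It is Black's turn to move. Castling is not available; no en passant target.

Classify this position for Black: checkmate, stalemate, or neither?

checkmate

Black to move; black king on h8.
In check: yes, from the white queen on h2.
King squares — g7: attacked by Rg5; h7: attacked by Qh2; g8: attacked by Rg5.
Legal moves for Black: none.
In check with no legal moves → checkmate.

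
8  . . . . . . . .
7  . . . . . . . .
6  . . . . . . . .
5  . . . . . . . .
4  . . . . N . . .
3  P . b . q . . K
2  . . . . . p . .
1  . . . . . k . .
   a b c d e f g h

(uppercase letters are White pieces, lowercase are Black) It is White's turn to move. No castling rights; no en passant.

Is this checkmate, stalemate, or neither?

White to move; white king on h3.
In check: yes, from the black queen on e3.
King squares — g2: attacked by Kf1; h2: available; g3: attacked by Qe3; g4: available; h4: available.
Legal moves for White: Kh4, Kg4, Kh2, Ng3+.
White is in check but has 4 legal moves → neither.

neither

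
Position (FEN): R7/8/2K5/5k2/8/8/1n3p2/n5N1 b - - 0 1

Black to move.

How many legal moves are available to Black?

Black to move; king on f5.
In check: no.
Legal moves: Kg6, Kf6, Ke6, Kg5, Ke5, Kg4, Kf4, Ke4, Nc4, Na4, Nd3, Nd1, Nb3, Nc2, fxg1=Q, fxg1=R, fxg1=B, fxg1=N, f1=Q, f1=R, f1=B, f1=N.
Count: 22.

22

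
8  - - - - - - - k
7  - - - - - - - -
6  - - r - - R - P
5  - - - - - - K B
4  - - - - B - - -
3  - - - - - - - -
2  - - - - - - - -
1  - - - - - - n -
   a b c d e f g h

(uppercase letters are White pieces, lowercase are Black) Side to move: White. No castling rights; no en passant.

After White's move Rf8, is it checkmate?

After Rf8: black king on h8; in check: yes, from the white rook on f8.
King squares — g7: attacked by Ph6; h7: attacked by Be4; g8: attacked by Rf8.
Black has no legal moves → checkmate.

yes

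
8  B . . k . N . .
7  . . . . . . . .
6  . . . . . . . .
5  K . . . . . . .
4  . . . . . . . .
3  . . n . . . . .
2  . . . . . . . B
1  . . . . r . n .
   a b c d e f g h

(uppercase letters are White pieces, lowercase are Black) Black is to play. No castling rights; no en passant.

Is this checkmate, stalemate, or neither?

neither

Black to move; black king on d8.
In check: no.
Legal moves for Black include: Ke8, Kc8, Ke7, Nd5, Nb5, Ne4, Na4, Nce2, Na2, Nd1, Nb1, Nh3, Nf3, Nge2, Re8, Re7, Re6, Re5+, ... (list truncated; more exist).
Black has legal moves and is not in check → neither.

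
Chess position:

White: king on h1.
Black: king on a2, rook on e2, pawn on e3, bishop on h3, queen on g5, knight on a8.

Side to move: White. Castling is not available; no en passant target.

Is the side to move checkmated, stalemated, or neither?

stalemate

White to move; white king on h1.
In check: no.
King squares — g1: attacked by Qg5; g2: attacked by Re2; h2: attacked by Re2.
Legal moves for White: none.
Not in check and no legal moves → stalemate.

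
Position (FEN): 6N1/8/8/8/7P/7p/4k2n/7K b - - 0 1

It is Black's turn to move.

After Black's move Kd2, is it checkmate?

After Kd2: white king on h1; in check: no.
White is not in check, so this cannot be checkmate.

no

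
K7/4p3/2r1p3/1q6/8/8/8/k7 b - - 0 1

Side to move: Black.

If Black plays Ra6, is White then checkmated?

yes

After Ra6: white king on a8; in check: yes, from the black rook on a6.
King squares — a7: attacked by Ra6; b7: attacked by Qb5; b8: attacked by Qb5.
White has no legal moves → checkmate.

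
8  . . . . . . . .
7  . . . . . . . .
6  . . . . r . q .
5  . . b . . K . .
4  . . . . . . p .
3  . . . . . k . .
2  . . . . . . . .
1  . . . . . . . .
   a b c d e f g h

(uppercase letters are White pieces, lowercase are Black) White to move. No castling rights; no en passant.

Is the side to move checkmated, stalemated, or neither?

White to move; white king on f5.
In check: yes, from the black queen on g6.
King squares — e4: attacked by Kf3; f4: attacked by Kf3; g4: attacked by Kf3; e5: attacked by Re6; g5: attacked by Qg6; e6: attacked by Qg6; f6: attacked by Re6; g6: attacked by Re6.
Legal moves for White: none.
In check with no legal moves → checkmate.

checkmate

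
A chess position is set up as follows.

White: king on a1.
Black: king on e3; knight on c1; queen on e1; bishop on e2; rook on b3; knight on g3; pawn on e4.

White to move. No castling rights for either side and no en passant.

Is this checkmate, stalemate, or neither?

White to move; white king on a1.
In check: no.
King squares — b1: attacked by Rb3; a2: attacked by Nc1; b2: attacked by Rb3.
Legal moves for White: none.
Not in check and no legal moves → stalemate.

stalemate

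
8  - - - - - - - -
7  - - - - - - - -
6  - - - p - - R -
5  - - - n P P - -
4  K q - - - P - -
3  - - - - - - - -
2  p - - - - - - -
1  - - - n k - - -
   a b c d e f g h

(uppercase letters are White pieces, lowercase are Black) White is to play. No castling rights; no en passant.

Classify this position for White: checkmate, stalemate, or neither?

White to move; white king on a4.
In check: yes, from the black queen on b4.
King squares — a3: attacked by Qb4; b3: attacked by Qb4; b4: attacked by Nd5; a5: attacked by Qb4; b5: attacked by Qb4.
Legal moves for White: none.
In check with no legal moves → checkmate.

checkmate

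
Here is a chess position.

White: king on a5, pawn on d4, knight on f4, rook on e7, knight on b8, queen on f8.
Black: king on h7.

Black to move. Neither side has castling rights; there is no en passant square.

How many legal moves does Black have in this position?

Black to move; king on h7.
In check: yes, from the white rook on e7.
Legal moves: none.
Count: 0.

0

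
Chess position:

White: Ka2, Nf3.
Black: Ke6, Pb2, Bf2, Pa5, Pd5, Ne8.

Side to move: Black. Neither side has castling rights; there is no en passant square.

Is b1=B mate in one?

no

After b1=B: white king on a2; in check: yes, from the black bishop on b1.
White has 5 legal replies: Kb3, Ka3, Kb2, Kxb1, Ka1.
In check but a legal move exists → not checkmate.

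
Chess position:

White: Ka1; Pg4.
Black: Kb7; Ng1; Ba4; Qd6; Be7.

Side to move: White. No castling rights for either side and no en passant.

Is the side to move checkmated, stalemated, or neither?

neither

White to move; white king on a1.
In check: no.
Legal moves for White: Kb2, Ka2, Kb1, g5.
White has 4 legal moves and is not in check → neither.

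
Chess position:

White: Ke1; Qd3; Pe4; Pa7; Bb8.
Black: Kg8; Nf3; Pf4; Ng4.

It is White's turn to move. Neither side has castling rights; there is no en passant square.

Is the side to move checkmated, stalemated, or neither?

White to move; white king on e1.
In check: yes, from the black knight on f3.
Legal moves for White: Ke2, Kf1, Kd1, Qxf3.
White is in check but has 4 legal moves → neither.

neither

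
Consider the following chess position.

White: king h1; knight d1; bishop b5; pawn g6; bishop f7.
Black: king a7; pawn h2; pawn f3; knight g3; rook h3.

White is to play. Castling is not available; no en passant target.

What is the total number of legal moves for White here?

White to move; king on h1.
In check: yes, from the black knight on g3.
Legal moves: none.
Count: 0.

0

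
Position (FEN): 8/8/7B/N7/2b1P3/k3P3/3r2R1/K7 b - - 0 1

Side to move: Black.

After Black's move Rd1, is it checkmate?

After Rd1: white king on a1; in check: yes, from the black rook on d1.
King squares — b1: attacked by Rd1; a2: attacked by Ka3; b2: attacked by Ka3.
White has no legal moves → checkmate.

yes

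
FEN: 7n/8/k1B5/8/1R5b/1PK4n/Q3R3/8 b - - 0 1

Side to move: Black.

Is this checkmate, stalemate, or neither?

Black to move; black king on a6.
In check: yes, from the white queen on a2.
King squares — a5: attacked by Qa2; b5: attacked by Rb4; b6: attacked by Rb4; a7: attacked by Qa2; b7: attacked by Rb4.
Legal moves for Black: none.
In check with no legal moves → checkmate.

checkmate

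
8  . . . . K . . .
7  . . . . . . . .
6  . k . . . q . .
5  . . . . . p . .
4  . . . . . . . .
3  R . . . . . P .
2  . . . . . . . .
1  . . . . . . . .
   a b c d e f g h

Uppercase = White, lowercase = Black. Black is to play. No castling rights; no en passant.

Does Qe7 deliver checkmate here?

no

After Qe7: white king on e8; in check: yes, from the black queen on e7.
White has 1 legal reply: Kxe7.
In check but a legal move exists → not checkmate.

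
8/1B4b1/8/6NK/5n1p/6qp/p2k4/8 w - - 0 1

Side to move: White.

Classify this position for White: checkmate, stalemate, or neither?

checkmate

White to move; white king on h5.
In check: yes, from the black knight on f4.
King squares — g4: attacked by Qg3; h4: attacked by Qg3; g5: own knight; g6: attacked by Nf4; h6: attacked by Bg7.
Legal moves for White: none.
In check with no legal moves → checkmate.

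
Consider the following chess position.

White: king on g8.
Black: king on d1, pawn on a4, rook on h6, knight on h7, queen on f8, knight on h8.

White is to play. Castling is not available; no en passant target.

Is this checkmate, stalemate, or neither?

White to move; white king on g8.
In check: yes, from the black queen on f8.
King squares — f7: attacked by Qf8; g7: attacked by Qf8; h7: attacked by Rh6; f8: attacked by Nh7; h8: attacked by Qf8.
Legal moves for White: none.
In check with no legal moves → checkmate.

checkmate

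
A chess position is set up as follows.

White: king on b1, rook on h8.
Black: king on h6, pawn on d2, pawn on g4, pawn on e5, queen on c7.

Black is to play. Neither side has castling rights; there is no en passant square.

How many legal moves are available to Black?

4

Black to move; king on h6.
In check: yes, from the white rook on h8.
Legal moves: Kg7, Kg6, Kg5, Qh7+.
Count: 4.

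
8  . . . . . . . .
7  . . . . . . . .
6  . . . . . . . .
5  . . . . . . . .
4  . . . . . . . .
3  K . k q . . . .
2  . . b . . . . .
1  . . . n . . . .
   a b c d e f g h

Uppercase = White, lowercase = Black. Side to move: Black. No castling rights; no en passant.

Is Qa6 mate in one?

After Qa6: white king on a3; in check: yes, from the black queen on a6.
King squares — a2: attacked by Qa6; b2: attacked by Nd1; b3: attacked by Bc2; a4: attacked by Bc2; b4: attacked by Kc3.
White has no legal moves → checkmate.

yes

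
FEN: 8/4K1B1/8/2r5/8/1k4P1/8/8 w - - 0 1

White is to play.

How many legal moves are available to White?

White to move; king on e7.
In check: no.
Legal moves: Bh8, Bf8, Bh6, Bf6, Be5, Bd4, Bc3, Bb2, Ba1, Kf8, Ke8, Kd8, Kf7, Kd7, Kf6, Ke6, Kd6, g4.
Count: 18.

18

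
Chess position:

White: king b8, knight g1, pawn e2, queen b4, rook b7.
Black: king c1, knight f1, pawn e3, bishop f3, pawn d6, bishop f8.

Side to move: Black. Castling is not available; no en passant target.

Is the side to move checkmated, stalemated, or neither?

Black to move; black king on c1.
In check: no.
Legal moves for Black: Bg7, Be7, Bh6, Bxb7, Bc6, Bh5, Bd5, Bg4, Be4, Bg2, Bxe2, Bh1, Ng3, Nh2, Nd2, Kc2, Kd1, d5.
Black has 18 legal moves and is not in check → neither.

neither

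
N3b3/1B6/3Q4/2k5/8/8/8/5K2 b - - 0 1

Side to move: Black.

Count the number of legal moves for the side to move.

3

Black to move; king on c5.
In check: yes, from the white queen on d6.
Legal moves: Kxd6, Kb5, Kc4.
Count: 3.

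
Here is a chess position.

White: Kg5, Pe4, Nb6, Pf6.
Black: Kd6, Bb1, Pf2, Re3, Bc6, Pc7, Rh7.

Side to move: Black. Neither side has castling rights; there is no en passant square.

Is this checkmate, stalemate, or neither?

Black to move; black king on d6.
In check: no.
Legal moves for Black include: Rh8, Rg7+, Rf7, Re7, Rd7, Rh6, Rh5+, Rh4, Rhh3, Rh2, Rh1, Ke6, Ke5, Kc5, Be8, Ba8, Bd7, Bb7, ... (list truncated; more exist).
Black has legal moves and is not in check → neither.

neither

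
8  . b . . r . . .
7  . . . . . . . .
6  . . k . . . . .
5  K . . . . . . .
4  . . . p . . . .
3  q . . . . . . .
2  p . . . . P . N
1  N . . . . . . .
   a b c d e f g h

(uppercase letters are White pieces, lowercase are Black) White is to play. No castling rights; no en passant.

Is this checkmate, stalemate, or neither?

checkmate

White to move; white king on a5.
In check: yes, from the black queen on a3.
King squares — a4: attacked by Qa3; b4: attacked by Qa3; b5: attacked by Kc6; a6: attacked by Qa3; b6: attacked by Kc6.
Legal moves for White: none.
In check with no legal moves → checkmate.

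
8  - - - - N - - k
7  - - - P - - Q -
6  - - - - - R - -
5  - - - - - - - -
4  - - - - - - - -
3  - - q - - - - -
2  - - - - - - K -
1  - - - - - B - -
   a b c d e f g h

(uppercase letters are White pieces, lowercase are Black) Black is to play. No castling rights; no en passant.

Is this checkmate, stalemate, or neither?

checkmate

Black to move; black king on h8.
In check: yes, from the white queen on g7.
King squares — g7: attacked by Ne8; h7: attacked by Qg7; g8: attacked by Qg7.
Legal moves for Black: none.
In check with no legal moves → checkmate.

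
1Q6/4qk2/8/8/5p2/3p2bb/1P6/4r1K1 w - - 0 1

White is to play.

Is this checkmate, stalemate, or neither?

White to move; white king on g1.
In check: yes, from the black rook on e1.
King squares — f1: attacked by Re1; h1: attacked by Re1; f2: attacked by Bg3; g2: attacked by Bh3; h2: attacked by Bg3.
Legal moves for White: none.
In check with no legal moves → checkmate.

checkmate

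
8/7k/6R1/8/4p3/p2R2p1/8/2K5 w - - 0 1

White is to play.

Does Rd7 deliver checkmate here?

no

After Rd7: black king on h7; in check: yes, from the white rook on d7.
Black has 2 legal replies: Kh8, Kxg6.
In check but a legal move exists → not checkmate.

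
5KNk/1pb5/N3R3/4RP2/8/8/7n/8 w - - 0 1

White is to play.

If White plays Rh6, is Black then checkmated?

yes

After Rh6: black king on h8; in check: yes, from the white rook on h6.
King squares — g7: attacked by Kf8; h7: attacked by Rh6; g8: attacked by Kf8.
Black has no legal moves → checkmate.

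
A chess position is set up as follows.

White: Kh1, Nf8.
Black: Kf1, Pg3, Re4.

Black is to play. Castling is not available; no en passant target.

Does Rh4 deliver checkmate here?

After Rh4: white king on h1; in check: yes, from the black rook on h4.
King squares — g1: attacked by Kf1; g2: attacked by Kf1; h2: attacked by Pg3.
White has no legal moves → checkmate.

yes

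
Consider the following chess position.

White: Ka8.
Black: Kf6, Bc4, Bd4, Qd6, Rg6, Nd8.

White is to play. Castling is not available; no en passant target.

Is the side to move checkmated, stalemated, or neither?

White to move; white king on a8.
In check: no.
King squares — a7: attacked by Bd4; b7: attacked by Nd8; b8: attacked by Qd6.
Legal moves for White: none.
Not in check and no legal moves → stalemate.

stalemate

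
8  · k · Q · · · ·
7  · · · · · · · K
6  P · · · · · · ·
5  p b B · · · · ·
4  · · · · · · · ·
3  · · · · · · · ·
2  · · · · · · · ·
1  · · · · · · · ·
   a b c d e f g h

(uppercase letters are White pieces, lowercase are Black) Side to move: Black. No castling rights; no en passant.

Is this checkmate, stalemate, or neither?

Black to move; black king on b8.
In check: yes, from the white queen on d8.
King squares — a7: attacked by Bc5; b7: attacked by Pa6; c7: attacked by Qd8; a8: attacked by Qd8; c8: attacked by Qd8.
Legal moves for Black: none.
In check with no legal moves → checkmate.

checkmate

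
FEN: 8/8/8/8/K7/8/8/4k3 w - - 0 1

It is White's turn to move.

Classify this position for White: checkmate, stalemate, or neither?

neither

White to move; white king on a4.
In check: no.
Legal moves for White: Kb5, Ka5, Kb4, Kb3, Ka3.
White has 5 legal moves and is not in check → neither.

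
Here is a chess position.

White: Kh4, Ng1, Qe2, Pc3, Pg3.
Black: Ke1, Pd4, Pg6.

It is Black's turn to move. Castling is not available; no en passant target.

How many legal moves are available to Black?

Black to move; king on e1.
In check: yes, from the white queen on e2.
Legal moves: none.
Count: 0.

0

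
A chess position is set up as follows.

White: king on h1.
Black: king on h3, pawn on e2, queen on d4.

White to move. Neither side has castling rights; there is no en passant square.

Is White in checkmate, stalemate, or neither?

White to move; white king on h1.
In check: no.
King squares — g1: attacked by Qd4; g2: attacked by Kh3; h2: attacked by Kh3.
Legal moves for White: none.
Not in check and no legal moves → stalemate.

stalemate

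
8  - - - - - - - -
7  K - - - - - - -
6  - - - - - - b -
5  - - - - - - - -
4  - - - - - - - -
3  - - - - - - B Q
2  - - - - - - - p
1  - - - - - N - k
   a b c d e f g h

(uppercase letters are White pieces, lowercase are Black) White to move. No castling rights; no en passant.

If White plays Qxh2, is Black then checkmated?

yes

After Qxh2: black king on h1; in check: yes, from the white queen on h2.
King squares — g1: attacked by Qh2; g2: attacked by Qh2; h2: attacked by Nf1.
Black has no legal moves → checkmate.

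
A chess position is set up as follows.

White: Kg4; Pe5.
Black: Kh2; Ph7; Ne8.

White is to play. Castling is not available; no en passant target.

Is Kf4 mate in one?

no

After Kf4: black king on h2; in check: no.
Black is not in check, so this cannot be checkmate.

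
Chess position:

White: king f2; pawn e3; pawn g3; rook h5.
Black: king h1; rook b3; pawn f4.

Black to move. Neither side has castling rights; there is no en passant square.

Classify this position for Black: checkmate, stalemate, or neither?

checkmate

Black to move; black king on h1.
In check: yes, from the white rook on h5.
King squares — g1: attacked by Kf2; g2: attacked by Kf2; h2: attacked by Rh5.
Legal moves for Black: none.
In check with no legal moves → checkmate.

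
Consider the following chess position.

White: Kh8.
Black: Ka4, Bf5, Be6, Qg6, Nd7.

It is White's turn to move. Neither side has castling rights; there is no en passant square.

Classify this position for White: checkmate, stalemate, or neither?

stalemate

White to move; white king on h8.
In check: no.
King squares — g7: attacked by Qg6; h7: attacked by Qg6; g8: attacked by Be6.
Legal moves for White: none.
Not in check and no legal moves → stalemate.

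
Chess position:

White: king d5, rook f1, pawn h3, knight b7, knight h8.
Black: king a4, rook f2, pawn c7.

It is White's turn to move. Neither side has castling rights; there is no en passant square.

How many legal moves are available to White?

White to move; king on d5.
In check: no.
Legal moves: Nf7, Ng6, Nd8, Nd6, Nc5+, Na5, Ke6, Kc6, Ke5, Kc5, Ke4, Kd4, Kc4, Rxf2, Rh1, Rg1, Re1, Rd1, Rc1, Rb1, Ra1+, h4.
Count: 22.

22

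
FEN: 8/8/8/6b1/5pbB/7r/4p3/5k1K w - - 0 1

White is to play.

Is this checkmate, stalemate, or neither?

White to move; white king on h1.
In check: yes, from the black rook on h3.
King squares — g1: attacked by Kf1; g2: attacked by Kf1; h2: attacked by Rh3.
Legal moves for White: none.
In check with no legal moves → checkmate.

checkmate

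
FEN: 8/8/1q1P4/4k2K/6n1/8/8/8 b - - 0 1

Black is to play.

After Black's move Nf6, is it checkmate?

no

After Nf6: white king on h5; in check: yes, from the black knight on f6.
White has 4 legal replies: Kh6, Kg6, Kg5, Kh4.
In check but a legal move exists → not checkmate.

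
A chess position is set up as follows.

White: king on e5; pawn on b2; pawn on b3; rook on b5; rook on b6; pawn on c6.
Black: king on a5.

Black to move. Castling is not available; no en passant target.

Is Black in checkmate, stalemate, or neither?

checkmate

Black to move; black king on a5.
In check: yes, from the white rook on b5.
King squares — a4: attacked by Pb3; b4: attacked by Rb5; b5: attacked by Rb6; a6: attacked by Rb6; b6: attacked by Rb5.
Legal moves for Black: none.
In check with no legal moves → checkmate.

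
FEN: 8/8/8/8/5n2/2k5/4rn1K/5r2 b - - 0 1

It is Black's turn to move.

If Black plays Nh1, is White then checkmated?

After Nh1: white king on h2; in check: yes, from the black rook on e2.
King squares — g1: attacked by Rf1; h1: attacked by Rf1; g2: attacked by Re2; g3: attacked by Nh1; h3: attacked by Nf4.
White has no legal moves → checkmate.

yes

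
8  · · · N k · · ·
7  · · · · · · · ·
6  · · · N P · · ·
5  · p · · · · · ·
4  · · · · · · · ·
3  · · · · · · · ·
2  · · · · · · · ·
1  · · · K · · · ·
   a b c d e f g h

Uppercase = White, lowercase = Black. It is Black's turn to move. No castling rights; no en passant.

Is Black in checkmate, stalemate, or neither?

Black to move; black king on e8.
In check: yes, from the white knight on d6.
King squares — d7: attacked by Pe6; e7: available; f7: attacked by Nd6; d8: available; f8: available.
Legal moves for Black: Kf8, Kxd8, Ke7.
Black is in check but has 3 legal moves → neither.

neither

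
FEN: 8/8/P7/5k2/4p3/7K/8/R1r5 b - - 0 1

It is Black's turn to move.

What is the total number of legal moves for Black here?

21

Black to move; king on f5.
In check: no.
Legal moves: Kg6, Kf6, Ke6, Kg5, Ke5, Kf4, Rc8, Rc7, Rc6, Rc5, Rc4, Rc3+, Rc2, Rh1+, Rg1, Rf1, Re1, Rd1, Rb1, Rxa1, e3.
Count: 21.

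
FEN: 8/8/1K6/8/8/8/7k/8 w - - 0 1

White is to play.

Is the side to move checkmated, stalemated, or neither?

White to move; white king on b6.
In check: no.
Legal moves for White: Kc7, Kb7, Ka7, Kc6, Ka6, Kc5, Kb5, Ka5.
White has 8 legal moves and is not in check → neither.

neither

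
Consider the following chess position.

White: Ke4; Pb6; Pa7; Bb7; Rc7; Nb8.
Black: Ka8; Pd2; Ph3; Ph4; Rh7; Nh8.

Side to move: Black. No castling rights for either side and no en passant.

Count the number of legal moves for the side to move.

0

Black to move; king on a8.
In check: yes, from the white bishop on b7.
Legal moves: none.
Count: 0.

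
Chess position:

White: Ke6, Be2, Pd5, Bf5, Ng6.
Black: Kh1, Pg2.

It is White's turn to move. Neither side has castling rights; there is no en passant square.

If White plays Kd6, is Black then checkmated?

After Kd6: black king on h1; in check: no.
Black is not in check, so this cannot be checkmate.

no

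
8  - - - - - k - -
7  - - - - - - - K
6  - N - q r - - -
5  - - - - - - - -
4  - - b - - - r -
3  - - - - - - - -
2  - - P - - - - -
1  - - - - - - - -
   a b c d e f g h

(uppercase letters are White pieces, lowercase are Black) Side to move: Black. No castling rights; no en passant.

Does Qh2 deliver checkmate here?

After Qh2: white king on h7; in check: yes, from the black queen on h2.
King squares — g6: attacked by Rg4; h6: attacked by Qh2; g7: attacked by Rg4; g8: attacked by Rg4; h8: attacked by Qh2.
White has no legal moves → checkmate.

yes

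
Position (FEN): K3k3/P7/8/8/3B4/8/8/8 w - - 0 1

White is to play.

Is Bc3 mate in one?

After Bc3: black king on e8; in check: no.
Black is not in check, so this cannot be checkmate.

no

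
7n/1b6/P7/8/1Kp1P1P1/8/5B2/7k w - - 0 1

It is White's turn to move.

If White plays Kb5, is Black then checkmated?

After Kb5: black king on h1; in check: no.
Black is not in check, so this cannot be checkmate.

no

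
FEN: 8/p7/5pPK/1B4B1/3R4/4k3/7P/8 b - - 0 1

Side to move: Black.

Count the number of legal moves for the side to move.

Black to move; king on e3.
In check: yes, from the white bishop on g5.
Legal moves: Kxd4, Kf3, Kf2, fxg5.
Count: 4.

4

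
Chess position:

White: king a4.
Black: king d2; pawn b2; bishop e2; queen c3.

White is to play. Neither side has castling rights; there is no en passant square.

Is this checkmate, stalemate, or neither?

stalemate

White to move; white king on a4.
In check: no.
King squares — a3: attacked by Qc3; b3: attacked by Qc3; b4: attacked by Qc3; a5: attacked by Qc3; b5: attacked by Be2.
Legal moves for White: none.
Not in check and no legal moves → stalemate.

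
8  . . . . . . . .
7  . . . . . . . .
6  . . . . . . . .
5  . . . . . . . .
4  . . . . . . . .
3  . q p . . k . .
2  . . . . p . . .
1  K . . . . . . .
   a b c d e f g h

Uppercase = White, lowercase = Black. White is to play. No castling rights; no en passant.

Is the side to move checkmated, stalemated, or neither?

stalemate

White to move; white king on a1.
In check: no.
King squares — b1: attacked by Qb3; a2: attacked by Qb3; b2: attacked by Qb3.
Legal moves for White: none.
Not in check and no legal moves → stalemate.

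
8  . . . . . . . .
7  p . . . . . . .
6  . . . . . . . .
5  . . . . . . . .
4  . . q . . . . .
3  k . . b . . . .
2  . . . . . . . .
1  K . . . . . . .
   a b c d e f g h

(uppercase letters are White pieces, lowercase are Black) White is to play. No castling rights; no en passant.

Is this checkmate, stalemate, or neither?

stalemate

White to move; white king on a1.
In check: no.
King squares — b1: attacked by Bd3; a2: attacked by Ka3; b2: attacked by Ka3.
Legal moves for White: none.
Not in check and no legal moves → stalemate.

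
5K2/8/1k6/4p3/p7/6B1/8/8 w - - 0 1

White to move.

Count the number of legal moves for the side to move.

White to move; king on f8.
In check: no.
Legal moves: Kg8, Ke8, Kg7, Kf7, Ke7, Bxe5, Bh4, Bf4, Bh2, Bf2+, Be1.
Count: 11.

11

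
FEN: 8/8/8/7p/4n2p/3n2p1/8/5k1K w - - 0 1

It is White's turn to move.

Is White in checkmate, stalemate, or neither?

White to move; white king on h1.
In check: no.
King squares — g1: attacked by Kf1; g2: attacked by Kf1; h2: attacked by Pg3.
Legal moves for White: none.
Not in check and no legal moves → stalemate.

stalemate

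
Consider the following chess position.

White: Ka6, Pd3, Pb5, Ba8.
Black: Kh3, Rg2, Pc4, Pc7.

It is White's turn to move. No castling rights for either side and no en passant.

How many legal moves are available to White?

12

White to move; king on a6.
In check: no.
Legal moves: Bb7, Bc6, Bd5, Be4, Bf3, Bxg2+, Kb7, Ka7, Ka5, dxc4, b6, d4.
Count: 12.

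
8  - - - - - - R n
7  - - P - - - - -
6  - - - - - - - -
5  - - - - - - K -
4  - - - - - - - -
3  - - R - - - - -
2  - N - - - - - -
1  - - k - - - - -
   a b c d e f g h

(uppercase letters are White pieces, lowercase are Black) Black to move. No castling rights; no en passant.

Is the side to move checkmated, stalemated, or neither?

Black to move; black king on c1.
In check: yes, from the white rook on c3.
Legal moves for Black: Kd2, Kxb2, Kb1.
Black is in check but has 3 legal moves → neither.

neither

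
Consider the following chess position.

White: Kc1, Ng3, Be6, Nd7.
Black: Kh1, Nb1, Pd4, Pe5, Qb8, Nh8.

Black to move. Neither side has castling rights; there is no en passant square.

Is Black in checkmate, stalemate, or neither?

neither

Black to move; black king on h1.
In check: yes, from the white knight on g3.
King squares — g1: available; g2: available; h2: available.
Legal moves for Black: Kh2, Kg2, Kg1.
Black is in check but has 3 legal moves → neither.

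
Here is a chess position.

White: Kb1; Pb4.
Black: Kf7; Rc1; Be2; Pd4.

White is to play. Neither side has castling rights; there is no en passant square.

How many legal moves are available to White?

White to move; king on b1.
In check: yes, from the black rook on c1.
Legal moves: Kb2, Ka2, Kxc1.
Count: 3.

3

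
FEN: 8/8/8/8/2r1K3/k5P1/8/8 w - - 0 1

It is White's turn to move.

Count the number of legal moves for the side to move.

White to move; king on e4.
In check: yes, from the black rook on c4.
Legal moves: Kf5, Ke5, Kd5, Kf3, Ke3, Kd3.
Count: 6.

6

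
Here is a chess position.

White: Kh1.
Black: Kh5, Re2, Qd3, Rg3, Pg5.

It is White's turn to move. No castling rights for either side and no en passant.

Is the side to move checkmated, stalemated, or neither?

stalemate

White to move; white king on h1.
In check: no.
King squares — g1: attacked by Rg3; g2: attacked by Re2; h2: attacked by Re2.
Legal moves for White: none.
Not in check and no legal moves → stalemate.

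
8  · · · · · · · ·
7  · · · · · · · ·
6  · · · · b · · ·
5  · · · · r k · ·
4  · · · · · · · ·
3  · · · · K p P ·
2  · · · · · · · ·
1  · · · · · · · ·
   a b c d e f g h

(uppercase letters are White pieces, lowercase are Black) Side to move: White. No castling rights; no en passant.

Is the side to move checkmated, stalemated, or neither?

White to move; white king on e3.
In check: yes, from the black rook on e5.
King squares — d2: available; e2: attacked by Pf3; f2: available; d3: available; f3: available; d4: available; e4: attacked by Re5; f4: attacked by Kf5.
Legal moves for White: Kd4, Kxf3, Kd3, Kf2, Kd2.
White is in check but has 5 legal moves → neither.

neither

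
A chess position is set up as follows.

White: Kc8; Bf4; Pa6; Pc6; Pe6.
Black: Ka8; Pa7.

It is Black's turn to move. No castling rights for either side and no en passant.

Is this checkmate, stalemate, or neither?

stalemate

Black to move; black king on a8.
In check: no.
King squares — a7: own pawn; b7: attacked by Pa6; b8: attacked by Bf4.
Legal moves for Black: none.
Not in check and no legal moves → stalemate.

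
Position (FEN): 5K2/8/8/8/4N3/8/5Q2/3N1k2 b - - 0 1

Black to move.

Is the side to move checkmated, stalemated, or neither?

Black to move; black king on f1.
In check: yes, from the white queen on f2.
King squares — e1: attacked by Qf2; g1: attacked by Qf2; e2: attacked by Qf2; f2: attacked by Nd1; g2: attacked by Qf2.
Legal moves for Black: none.
In check with no legal moves → checkmate.

checkmate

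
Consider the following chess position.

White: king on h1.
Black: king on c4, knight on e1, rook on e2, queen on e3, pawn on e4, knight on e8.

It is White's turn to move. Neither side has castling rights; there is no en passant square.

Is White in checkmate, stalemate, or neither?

stalemate

White to move; white king on h1.
In check: no.
King squares — g1: attacked by Qe3; g2: attacked by Ne1; h2: attacked by Re2.
Legal moves for White: none.
Not in check and no legal moves → stalemate.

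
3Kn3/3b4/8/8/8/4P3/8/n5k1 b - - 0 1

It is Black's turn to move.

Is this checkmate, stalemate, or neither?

Black to move; black king on g1.
In check: no.
Legal moves for Black include: Ng7, Nc7, Nf6, Nd6, Bc8, Be6, Bc6, Bf5, Bb5, Bg4, Ba4, Bh3, Kh2, Kg2, Kf2, Kh1, Kf1, Nb3, ... (list truncated; more exist).
Black has legal moves and is not in check → neither.

neither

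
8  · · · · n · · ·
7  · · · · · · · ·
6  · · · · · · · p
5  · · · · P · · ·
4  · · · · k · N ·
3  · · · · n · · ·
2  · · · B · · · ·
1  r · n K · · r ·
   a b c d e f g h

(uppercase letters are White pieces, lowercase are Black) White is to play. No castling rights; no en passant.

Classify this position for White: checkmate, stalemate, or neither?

White to move; white king on d1.
In check: yes, from the black rook on g1 and the black knight on e3.
King squares — c1: attacked by Ra1; e1: attacked by Rg1; c2: attacked by Ne3; d2: own bishop; e2: attacked by Nc1.
Legal moves for White: none.
In check with no legal moves → checkmate.

checkmate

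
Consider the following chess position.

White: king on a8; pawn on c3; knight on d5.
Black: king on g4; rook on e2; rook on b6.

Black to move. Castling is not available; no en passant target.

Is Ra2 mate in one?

After Ra2: white king on a8; in check: yes, from the black rook on a2.
King squares — a7: attacked by Ra2; b7: attacked by Rb6; b8: attacked by Rb6.
White has no legal moves → checkmate.

yes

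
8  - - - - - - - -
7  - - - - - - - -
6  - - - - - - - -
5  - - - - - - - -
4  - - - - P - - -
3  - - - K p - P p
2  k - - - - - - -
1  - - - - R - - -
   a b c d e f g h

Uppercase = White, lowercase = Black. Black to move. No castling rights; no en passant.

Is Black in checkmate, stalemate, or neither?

Black to move; black king on a2.
In check: no.
Legal moves for Black: Kb3, Ka3, Kb2, h2, e2.
Black has 5 legal moves and is not in check → neither.

neither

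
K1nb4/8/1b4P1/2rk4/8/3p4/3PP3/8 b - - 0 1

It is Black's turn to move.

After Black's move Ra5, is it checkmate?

After Ra5: white king on a8; in check: yes, from the black rook on a5.
White has 2 legal replies: Kb8, Kb7.
In check but a legal move exists → not checkmate.

no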